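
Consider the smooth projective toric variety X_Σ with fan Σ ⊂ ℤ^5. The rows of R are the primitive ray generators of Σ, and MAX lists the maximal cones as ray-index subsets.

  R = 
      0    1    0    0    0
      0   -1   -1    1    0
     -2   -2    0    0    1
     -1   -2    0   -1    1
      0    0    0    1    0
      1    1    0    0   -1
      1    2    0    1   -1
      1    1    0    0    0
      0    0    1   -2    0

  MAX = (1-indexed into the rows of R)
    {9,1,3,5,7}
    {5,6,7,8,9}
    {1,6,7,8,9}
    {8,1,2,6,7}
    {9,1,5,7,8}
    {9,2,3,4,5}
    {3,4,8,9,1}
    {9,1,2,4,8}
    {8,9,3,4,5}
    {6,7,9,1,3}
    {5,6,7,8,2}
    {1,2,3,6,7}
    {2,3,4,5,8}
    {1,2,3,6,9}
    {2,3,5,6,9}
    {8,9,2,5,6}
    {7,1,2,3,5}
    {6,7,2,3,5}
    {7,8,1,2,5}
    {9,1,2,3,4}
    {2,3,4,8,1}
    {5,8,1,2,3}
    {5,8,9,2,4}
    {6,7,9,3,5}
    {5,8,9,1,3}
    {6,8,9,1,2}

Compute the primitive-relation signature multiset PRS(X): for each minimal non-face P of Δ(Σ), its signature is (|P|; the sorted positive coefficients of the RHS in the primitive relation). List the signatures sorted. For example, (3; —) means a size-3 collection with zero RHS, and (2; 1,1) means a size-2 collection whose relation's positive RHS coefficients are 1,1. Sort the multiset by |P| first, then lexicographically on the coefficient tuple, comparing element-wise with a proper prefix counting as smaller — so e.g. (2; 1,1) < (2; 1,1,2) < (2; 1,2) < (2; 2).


Σ has 9 primitive collections:

  • {4,7}:  v_{4} + v_{7} = 0  ⇒ sig = (2; —)
  • {4,6}:  v_{4} + v_{6} = v_{2} + v_{9}  ⇒ sig = (2; 1,1)
  • {3,6,8}:  v_{3} + v_{6} + v_{8} = 0  ⇒ sig = (3; —)
  • {1,5,6}:  v_{1} + v_{5} + v_{6} = v_{7}  ⇒ sig = (3; 1)
  • {2,7,9}:  v_{2} + v_{7} + v_{9} = v_{6}  ⇒ sig = (3; 1)
  • {1,4,5}:  v_{1} + v_{4} + v_{5} = v_{3} + v_{8}  ⇒ sig = (3; 1,1)
  • {3,7,8}:  v_{3} + v_{7} + v_{8} = v_{1} + v_{5}  ⇒ sig = (3; 1,1)
  • {1,2,5,9}:  v_{1} + v_{2} + v_{5} + v_{9} = 0  ⇒ sig = (4; —)
  • {2,3,8,9}:  v_{2} + v_{3} + v_{8} + v_{9} = v_{4}  ⇒ sig = (4; 1)

Hence PRS(X_Σ) =
    |P|=2: 2 collections, coeffs (), (1,1)
    |P|=3: 5 collections, coeffs (), (1), (1), (1,1), (1,1)
    |P|=4: 2 collections, coeffs (), (1)


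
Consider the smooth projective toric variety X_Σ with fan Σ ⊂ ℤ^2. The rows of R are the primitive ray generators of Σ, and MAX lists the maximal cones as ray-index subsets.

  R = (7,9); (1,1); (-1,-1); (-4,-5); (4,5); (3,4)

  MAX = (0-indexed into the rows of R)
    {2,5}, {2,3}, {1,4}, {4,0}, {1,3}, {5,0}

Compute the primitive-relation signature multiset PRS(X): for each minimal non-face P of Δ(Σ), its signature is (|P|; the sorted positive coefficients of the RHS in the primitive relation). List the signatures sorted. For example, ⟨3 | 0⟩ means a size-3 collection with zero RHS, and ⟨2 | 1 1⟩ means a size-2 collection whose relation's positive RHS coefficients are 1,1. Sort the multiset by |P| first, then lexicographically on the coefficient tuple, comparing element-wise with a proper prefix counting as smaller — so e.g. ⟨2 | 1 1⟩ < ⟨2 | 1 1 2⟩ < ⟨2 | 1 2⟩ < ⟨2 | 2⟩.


|primitive collections| = 9. Relations:

  P = {1,2}:  v_{1} + v_{2} = 0  →  sig = ⟨2 | 0⟩
  P = {3,4}:  v_{3} + v_{4} = 0  →  sig = ⟨2 | 0⟩
  P = {0,3}:  v_{0} + v_{3} = v_{5}  →  sig = ⟨2 | 1⟩
  P = {1,5}:  v_{1} + v_{5} = v_{4}  →  sig = ⟨2 | 1⟩
  P = {2,4}:  v_{2} + v_{4} = v_{5}  →  sig = ⟨2 | 1⟩
  P = {3,5}:  v_{3} + v_{5} = v_{2}  →  sig = ⟨2 | 1⟩
  P = {4,5}:  v_{4} + v_{5} = v_{0}  →  sig = ⟨2 | 1⟩
  P = {0,1}:  v_{0} + v_{1} = 2·v_{4}  →  sig = ⟨2 | 2⟩
  P = {0,2}:  v_{0} + v_{2} = 2·v_{5}  →  sig = ⟨2 | 2⟩

Signatures (|P|; sorted positive RHS coefficients), sorted:
[⟨2 | 0⟩, ⟨2 | 0⟩, ⟨2 | 1⟩, ⟨2 | 1⟩, ⟨2 | 1⟩, ⟨2 | 1⟩, ⟨2 | 1⟩, ⟨2 | 2⟩, ⟨2 | 2⟩]


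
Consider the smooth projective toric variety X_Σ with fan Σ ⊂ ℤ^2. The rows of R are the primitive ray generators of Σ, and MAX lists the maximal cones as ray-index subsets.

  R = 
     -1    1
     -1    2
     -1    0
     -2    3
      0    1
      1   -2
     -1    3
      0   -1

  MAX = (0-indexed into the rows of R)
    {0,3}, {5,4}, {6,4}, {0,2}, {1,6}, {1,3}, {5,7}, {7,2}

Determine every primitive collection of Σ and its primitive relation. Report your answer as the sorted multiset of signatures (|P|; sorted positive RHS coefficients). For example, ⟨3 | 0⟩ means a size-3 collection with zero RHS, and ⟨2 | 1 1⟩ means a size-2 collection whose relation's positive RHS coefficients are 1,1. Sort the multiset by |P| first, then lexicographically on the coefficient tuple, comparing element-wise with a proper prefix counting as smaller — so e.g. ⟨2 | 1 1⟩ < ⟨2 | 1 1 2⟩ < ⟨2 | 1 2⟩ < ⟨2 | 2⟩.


20 collections generate NE(X_Σ); each relation:

  • {1,5}:  v_{1} + v_{5} = 0  ⟹  sig = ⟨2 | 0⟩
  • {4,7}:  v_{4} + v_{7} = 0  ⟹  sig = ⟨2 | 0⟩
  • {0,1}:  v_{0} + v_{1} = v_{3}  ⟹  sig = ⟨2 | 1⟩
  • {0,4}:  v_{0} + v_{4} = v_{1}  ⟹  sig = ⟨2 | 1⟩
  • {0,5}:  v_{0} + v_{5} = v_{7}  ⟹  sig = ⟨2 | 1⟩
  • {0,7}:  v_{0} + v_{7} = v_{2}  ⟹  sig = ⟨2 | 1⟩
  • {1,4}:  v_{1} + v_{4} = v_{6}  ⟹  sig = ⟨2 | 1⟩
  • {1,7}:  v_{1} + v_{7} = v_{0}  ⟹  sig = ⟨2 | 1⟩
  • {2,4}:  v_{2} + v_{4} = v_{0}  ⟹  sig = ⟨2 | 1⟩
  • {2,6}:  v_{2} + v_{6} = v_{3}  ⟹  sig = ⟨2 | 1⟩
  • {3,5}:  v_{3} + v_{5} = v_{0}  ⟹  sig = ⟨2 | 1⟩
  • {5,6}:  v_{5} + v_{6} = v_{4}  ⟹  sig = ⟨2 | 1⟩
  • {6,7}:  v_{6} + v_{7} = v_{1}  ⟹  sig = ⟨2 | 1⟩
  • {0,6}:  v_{0} + v_{6} = 2·v_{1}  ⟹  sig = ⟨2 | 2⟩
  • {1,2}:  v_{1} + v_{2} = 2·v_{0}  ⟹  sig = ⟨2 | 2⟩
  • {2,5}:  v_{2} + v_{5} = 2·v_{7}  ⟹  sig = ⟨2 | 2⟩
  • {3,4}:  v_{3} + v_{4} = 2·v_{1}  ⟹  sig = ⟨2 | 2⟩
  • {3,7}:  v_{3} + v_{7} = 2·v_{0}  ⟹  sig = ⟨2 | 2⟩
  • {2,3}:  v_{2} + v_{3} = 3·v_{0}  ⟹  sig = ⟨2 | 3⟩
  • {3,6}:  v_{3} + v_{6} = 3·v_{1}  ⟹  sig = ⟨2 | 3⟩

Hence PRS(X_Σ) =
    ⟨2 | 0⟩
    ⟨2 | 0⟩
    ⟨2 | 1⟩
    ⟨2 | 1⟩
    ⟨2 | 1⟩
    ⟨2 | 1⟩
    ⟨2 | 1⟩
    ⟨2 | 1⟩
    ⟨2 | 1⟩
    ⟨2 | 1⟩
    ⟨2 | 1⟩
    ⟨2 | 1⟩
    ⟨2 | 1⟩
    ⟨2 | 2⟩
    ⟨2 | 2⟩
    ⟨2 | 2⟩
    ⟨2 | 2⟩
    ⟨2 | 2⟩
    ⟨2 | 3⟩
    ⟨2 | 3⟩


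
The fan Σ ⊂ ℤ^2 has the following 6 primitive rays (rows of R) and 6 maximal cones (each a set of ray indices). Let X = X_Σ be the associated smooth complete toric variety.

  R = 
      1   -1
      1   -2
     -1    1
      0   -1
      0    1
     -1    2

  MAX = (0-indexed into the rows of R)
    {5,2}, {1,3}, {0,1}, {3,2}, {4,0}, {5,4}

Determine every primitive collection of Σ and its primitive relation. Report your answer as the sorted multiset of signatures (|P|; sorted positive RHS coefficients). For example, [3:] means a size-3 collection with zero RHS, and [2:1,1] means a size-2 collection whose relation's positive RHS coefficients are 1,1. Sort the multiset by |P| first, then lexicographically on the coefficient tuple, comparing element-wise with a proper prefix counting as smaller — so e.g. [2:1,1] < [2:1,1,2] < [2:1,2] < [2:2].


9 minimal non-faces of Δ(Σ) (on 6 rays):

  • {0,2}:  v_{0} + v_{2} = 0 ; sig = [2:]
  • {1,5}:  v_{1} + v_{5} = 0 ; sig = [2:]
  • {3,4}:  v_{3} + v_{4} = 0 ; sig = [2:]
  • {0,3}:  v_{0} + v_{3} = v_{1} ; sig = [2:1]
  • {0,5}:  v_{0} + v_{5} = v_{4} ; sig = [2:1]
  • {1,2}:  v_{1} + v_{2} = v_{3} ; sig = [2:1]
  • {1,4}:  v_{1} + v_{4} = v_{0} ; sig = [2:1]
  • {2,4}:  v_{2} + v_{4} = v_{5} ; sig = [2:1]
  • {3,5}:  v_{3} + v_{5} = v_{2} ; sig = [2:1]

Signatures (|P|; sorted positive RHS coefficients), sorted:
{ [2:] ×3,  [2:1] ×6 }


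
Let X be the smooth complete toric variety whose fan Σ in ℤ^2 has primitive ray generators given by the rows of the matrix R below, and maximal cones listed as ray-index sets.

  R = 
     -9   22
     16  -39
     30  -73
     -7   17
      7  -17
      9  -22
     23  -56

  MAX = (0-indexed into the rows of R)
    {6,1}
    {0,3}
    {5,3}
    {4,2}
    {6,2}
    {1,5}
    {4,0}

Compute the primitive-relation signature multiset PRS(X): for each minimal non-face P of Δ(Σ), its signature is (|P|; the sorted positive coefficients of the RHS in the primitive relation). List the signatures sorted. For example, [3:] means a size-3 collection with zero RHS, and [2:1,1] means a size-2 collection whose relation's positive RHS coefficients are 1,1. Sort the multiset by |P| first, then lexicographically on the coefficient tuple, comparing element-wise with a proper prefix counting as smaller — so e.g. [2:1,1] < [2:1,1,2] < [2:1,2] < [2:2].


Δ(Σ) — 7 vertices, 14 min non-faces:

  {0,5}:  v_{0} + v_{5} = 0  →  sig = [2:]
  {3,4}:  v_{3} + v_{4} = 0  →  sig = [2:]
  {0,1}:  v_{0} + v_{1} = v_{4}  →  sig = [2:1]
  {1,3}:  v_{1} + v_{3} = v_{5}  →  sig = [2:1]
  {1,4}:  v_{1} + v_{4} = v_{6}  →  sig = [2:1]
  {2,3}:  v_{2} + v_{3} = v_{6}  →  sig = [2:1]
  {3,6}:  v_{3} + v_{6} = v_{1}  →  sig = [2:1]
  {4,5}:  v_{4} + v_{5} = v_{1}  →  sig = [2:1]
  {4,6}:  v_{4} + v_{6} = v_{2}  →  sig = [2:1]
  {2,5}:  v_{2} + v_{5} = v_{1} + v_{6}  →  sig = [2:1,1]
  {0,6}:  v_{0} + v_{6} = 2·v_{4}  →  sig = [2:2]
  {1,2}:  v_{1} + v_{2} = 2·v_{6}  →  sig = [2:2]
  {5,6}:  v_{5} + v_{6} = 2·v_{1}  →  sig = [2:2]
  {0,2}:  v_{0} + v_{2} = 3·v_{4}  →  sig = [2:3]

Sorted signature multiset PRS(X):
{ [2:] ×2,  [2:1] ×7,  [2:1,1],  [2:2] ×3,  [2:3] }


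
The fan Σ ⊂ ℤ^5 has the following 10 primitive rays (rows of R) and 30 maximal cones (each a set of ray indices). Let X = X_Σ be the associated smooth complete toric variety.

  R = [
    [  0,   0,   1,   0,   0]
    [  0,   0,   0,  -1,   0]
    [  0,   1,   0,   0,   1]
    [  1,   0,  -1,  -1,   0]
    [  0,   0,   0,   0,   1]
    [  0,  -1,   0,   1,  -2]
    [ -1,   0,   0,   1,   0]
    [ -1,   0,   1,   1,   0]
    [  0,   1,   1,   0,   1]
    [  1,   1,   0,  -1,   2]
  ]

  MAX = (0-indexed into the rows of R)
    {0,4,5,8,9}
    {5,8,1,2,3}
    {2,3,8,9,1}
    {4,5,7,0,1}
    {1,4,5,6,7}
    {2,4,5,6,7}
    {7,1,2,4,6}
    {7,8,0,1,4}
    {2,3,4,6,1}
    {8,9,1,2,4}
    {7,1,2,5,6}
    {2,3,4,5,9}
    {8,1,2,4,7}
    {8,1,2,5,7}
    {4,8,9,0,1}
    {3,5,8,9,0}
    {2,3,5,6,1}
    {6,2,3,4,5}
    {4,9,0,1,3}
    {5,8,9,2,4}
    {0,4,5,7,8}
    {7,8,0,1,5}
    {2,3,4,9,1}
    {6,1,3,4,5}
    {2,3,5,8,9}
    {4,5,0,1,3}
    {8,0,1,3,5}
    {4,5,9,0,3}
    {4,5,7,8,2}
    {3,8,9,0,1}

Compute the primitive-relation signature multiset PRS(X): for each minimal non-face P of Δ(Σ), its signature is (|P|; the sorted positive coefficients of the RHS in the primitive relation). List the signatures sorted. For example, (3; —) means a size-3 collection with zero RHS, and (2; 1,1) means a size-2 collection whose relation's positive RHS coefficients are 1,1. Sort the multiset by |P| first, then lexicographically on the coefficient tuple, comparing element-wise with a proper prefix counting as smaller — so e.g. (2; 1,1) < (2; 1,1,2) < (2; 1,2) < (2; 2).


Primitive collections (10):

  P={3,7}:  v_{3} + v_{7} = 0 ; sig = (2; —)
  P={0,2}:  v_{0} + v_{2} = v_{8} ; sig = (2; 1)
  P={0,6}:  v_{0} + v_{6} = v_{7} ; sig = (2; 1)
  P={6,8}:  v_{6} + v_{8} = v_{2} + v_{7} ; sig = (2; 1,1)
  P={6,9}:  v_{6} + v_{9} = v_{2} + v_{4} ; sig = (2; 1,1)
  P={7,9}:  v_{7} + v_{9} = v_{4} + v_{8} ; sig = (2; 1,1)
  P={3,4,8}:  v_{3} + v_{4} + v_{8} = v_{9} ; sig = (3; 1)
  P={1,5,9}:  v_{1} + v_{5} + v_{9} = v_{0} + v_{3} ; sig = (3; 1,1)
  P={1,2,4,5}:  v_{1} + v_{2} + v_{4} + v_{5} = 0 ; sig = (4; —)
  P={1,4,5,8}:  v_{1} + v_{4} + v_{5} + v_{8} = v_{0} ; sig = (4; 1)

Hence PRS(X_Σ) =
{ (2; —),  (2; 1) ×2,  (2; 1,1) ×3,  (3; 1),  (3; 1,1),  (4; —),  (4; 1) }


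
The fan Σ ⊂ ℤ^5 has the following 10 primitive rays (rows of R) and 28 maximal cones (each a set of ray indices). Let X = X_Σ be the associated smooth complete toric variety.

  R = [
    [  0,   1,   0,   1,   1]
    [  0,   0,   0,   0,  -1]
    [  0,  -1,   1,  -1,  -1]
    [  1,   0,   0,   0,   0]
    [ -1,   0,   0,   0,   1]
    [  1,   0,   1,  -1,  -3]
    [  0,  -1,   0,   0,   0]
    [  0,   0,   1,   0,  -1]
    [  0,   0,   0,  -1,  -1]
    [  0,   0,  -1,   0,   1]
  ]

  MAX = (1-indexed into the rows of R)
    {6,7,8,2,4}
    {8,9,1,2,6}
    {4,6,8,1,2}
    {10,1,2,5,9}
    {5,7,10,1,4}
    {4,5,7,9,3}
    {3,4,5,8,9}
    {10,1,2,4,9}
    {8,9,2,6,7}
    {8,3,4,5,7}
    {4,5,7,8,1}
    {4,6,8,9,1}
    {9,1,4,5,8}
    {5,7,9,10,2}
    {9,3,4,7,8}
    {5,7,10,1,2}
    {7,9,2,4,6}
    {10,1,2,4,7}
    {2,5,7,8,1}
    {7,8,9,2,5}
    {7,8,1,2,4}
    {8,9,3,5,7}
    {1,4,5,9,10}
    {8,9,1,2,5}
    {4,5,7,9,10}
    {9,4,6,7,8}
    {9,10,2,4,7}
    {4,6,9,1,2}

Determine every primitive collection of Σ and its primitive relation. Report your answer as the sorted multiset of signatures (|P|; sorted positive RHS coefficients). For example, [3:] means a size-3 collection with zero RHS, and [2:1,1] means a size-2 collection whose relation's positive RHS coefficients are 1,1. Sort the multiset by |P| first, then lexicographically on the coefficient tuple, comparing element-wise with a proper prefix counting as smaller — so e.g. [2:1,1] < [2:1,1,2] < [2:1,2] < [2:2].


12 collections generate NE(X_Σ); each relation:

  • {8,10}:  v_{8} + v_{10} = 0  so sig = [2:]
  • {5,6}:  v_{5} + v_{6} = v_{8} + v_{9}  so sig = [2:1,1]
  • {1,3}:  v_{1} + v_{3} = v_{4} + v_{5} + v_{8}  so sig = [2:1,1,1]
  • {2,3}:  v_{2} + v_{3} = v_{7} + v_{8} + v_{9}  so sig = [2:1,1,1]
  • {6,10}:  v_{6} + v_{10} = v_{2} + v_{4} + v_{9}  so sig = [2:1,1,1]
  • {3,10}:  v_{3} + v_{10} = v_{4} + v_{5} + v_{7} + v_{9}  so sig = [2:1,1,1,1]
  • {3,6}:  v_{3} + v_{6} = v_{4} + v_{7} + 2·v_{8} + 2·v_{9}  so sig = [2:1,1,2,2]
  • {1,7,9}:  v_{1} + v_{7} + v_{9} = 0  so sig = [3:]
  • {2,4,5}:  v_{2} + v_{4} + v_{5} = 0  so sig = [3:]
  • {1,6,7}:  v_{1} + v_{6} + v_{7} = v_{2} + v_{4} + v_{8}  so sig = [3:1,1,1]
  • {2,4,8,9}:  v_{2} + v_{4} + v_{8} + v_{9} = v_{6}  so sig = [4:1]
  • {4,5,7,8,9}:  v_{4} + v_{5} + v_{7} + v_{8} + v_{9} = v_{3}  so sig = [5:1]

so the primitive-relation signature multiset is
    [2:]
    [2:1,1]
    [2:1,1,1]
    [2:1,1,1]
    [2:1,1,1]
    [2:1,1,1,1]
    [2:1,1,2,2]
    [3:]
    [3:]
    [3:1,1,1]
    [4:1]
    [5:1]


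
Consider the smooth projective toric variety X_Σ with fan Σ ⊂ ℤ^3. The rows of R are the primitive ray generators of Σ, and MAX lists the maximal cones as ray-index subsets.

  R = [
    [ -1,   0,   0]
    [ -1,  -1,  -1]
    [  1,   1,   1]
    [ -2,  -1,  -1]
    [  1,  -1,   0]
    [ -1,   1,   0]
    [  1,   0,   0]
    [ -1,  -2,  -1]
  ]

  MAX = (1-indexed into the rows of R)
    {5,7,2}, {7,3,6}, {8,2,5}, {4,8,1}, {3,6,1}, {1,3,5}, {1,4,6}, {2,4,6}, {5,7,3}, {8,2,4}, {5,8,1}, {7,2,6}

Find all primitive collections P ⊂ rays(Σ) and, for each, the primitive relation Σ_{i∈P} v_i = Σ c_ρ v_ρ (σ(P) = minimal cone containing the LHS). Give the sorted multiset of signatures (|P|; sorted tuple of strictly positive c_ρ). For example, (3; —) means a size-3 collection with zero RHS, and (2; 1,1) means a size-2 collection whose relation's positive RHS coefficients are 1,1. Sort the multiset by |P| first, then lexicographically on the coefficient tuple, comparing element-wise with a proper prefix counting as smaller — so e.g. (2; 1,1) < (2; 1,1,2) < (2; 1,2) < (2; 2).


Δ(Σ) — 8 vertices, 10 min non-faces:

  P={1,7}:  v_{1} + v_{7} = 0 — sig = (2; —)
  P={2,3}:  v_{2} + v_{3} = 0 — sig = (2; —)
  P={5,6}:  v_{5} + v_{6} = 0 — sig = (2; —)
  P={1,2}:  v_{1} + v_{2} = v_{4} — sig = (2; 1)
  P={3,4}:  v_{3} + v_{4} = v_{1} — sig = (2; 1)
  P={4,5}:  v_{4} + v_{5} = v_{8} — sig = (2; 1)
  P={4,7}:  v_{4} + v_{7} = v_{2} — sig = (2; 1)
  P={6,8}:  v_{6} + v_{8} = v_{4} — sig = (2; 1)
  P={3,8}:  v_{3} + v_{8} = v_{1} + v_{5} — sig = (2; 1,1)
  P={7,8}:  v_{7} + v_{8} = v_{2} + v_{5} — sig = (2; 1,1)

Hence PRS(X_Σ) =
    (2; —)
    (2; —)
    (2; —)
    (2; 1)
    (2; 1)
    (2; 1)
    (2; 1)
    (2; 1)
    (2; 1,1)
    (2; 1,1)


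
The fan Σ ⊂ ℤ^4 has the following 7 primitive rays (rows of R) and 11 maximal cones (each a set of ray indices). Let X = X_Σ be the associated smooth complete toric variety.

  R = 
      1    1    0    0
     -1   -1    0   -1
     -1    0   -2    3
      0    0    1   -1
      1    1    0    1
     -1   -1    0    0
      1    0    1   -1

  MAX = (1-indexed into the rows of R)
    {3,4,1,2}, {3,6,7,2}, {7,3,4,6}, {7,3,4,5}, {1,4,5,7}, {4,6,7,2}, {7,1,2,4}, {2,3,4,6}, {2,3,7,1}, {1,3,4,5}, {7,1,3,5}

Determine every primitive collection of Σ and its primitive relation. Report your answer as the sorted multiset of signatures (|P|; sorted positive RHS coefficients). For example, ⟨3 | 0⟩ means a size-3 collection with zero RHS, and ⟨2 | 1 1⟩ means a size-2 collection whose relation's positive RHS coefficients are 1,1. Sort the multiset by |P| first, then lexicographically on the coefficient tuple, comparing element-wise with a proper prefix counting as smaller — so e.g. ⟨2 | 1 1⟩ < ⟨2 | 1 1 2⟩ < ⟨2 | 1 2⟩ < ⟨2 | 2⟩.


5 collections generate NE(X_Σ); each relation:

  • {1,6}:  v_{1} + v_{6} = 0 ; sig = ⟨2 | 0⟩
  • {2,5}:  v_{2} + v_{5} = 0 ; sig = ⟨2 | 0⟩
  • {5,6}:  v_{5} + v_{6} = v_{3} + v_{4} + v_{7} ; sig = ⟨2 | 1 1 1⟩
  • {1,3,4,7}:  v_{1} + v_{3} + v_{4} + v_{7} = v_{5} ; sig = ⟨4 | 1⟩
  • {2,3,4,7}:  v_{2} + v_{3} + v_{4} + v_{7} = v_{6} ; sig = ⟨4 | 1⟩

Sorted signature multiset PRS(X):
    ⟨2 | 0⟩
    ⟨2 | 0⟩
    ⟨2 | 1 1 1⟩
    ⟨4 | 1⟩
    ⟨4 | 1⟩


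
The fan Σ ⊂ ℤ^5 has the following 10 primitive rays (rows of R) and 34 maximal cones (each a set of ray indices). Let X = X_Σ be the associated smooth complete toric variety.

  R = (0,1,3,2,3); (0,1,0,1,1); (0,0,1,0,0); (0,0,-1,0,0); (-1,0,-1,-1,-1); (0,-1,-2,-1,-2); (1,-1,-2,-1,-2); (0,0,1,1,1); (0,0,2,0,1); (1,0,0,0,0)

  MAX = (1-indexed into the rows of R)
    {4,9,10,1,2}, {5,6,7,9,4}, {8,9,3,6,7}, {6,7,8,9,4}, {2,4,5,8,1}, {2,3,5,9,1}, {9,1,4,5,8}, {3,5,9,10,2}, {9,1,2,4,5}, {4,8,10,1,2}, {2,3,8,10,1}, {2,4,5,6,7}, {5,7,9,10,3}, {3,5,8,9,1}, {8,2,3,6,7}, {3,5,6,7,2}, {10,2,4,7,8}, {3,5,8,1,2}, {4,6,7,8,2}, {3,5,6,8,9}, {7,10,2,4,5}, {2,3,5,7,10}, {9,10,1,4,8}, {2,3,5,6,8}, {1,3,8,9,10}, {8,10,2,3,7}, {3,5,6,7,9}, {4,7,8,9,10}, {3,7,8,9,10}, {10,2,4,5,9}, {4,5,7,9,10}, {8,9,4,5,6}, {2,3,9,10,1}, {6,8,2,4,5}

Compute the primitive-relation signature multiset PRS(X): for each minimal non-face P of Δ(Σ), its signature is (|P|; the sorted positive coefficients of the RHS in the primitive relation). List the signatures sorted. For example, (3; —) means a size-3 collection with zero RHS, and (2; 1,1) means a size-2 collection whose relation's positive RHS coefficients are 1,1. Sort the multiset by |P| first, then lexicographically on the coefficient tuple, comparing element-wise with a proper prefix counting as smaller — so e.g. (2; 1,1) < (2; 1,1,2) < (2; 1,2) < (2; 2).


The 10 primitive collections of Σ (r=10, n=5):

  • {3,4}:  v_{3} + v_{4} = 0 — sig = (2; —)
  • {1,6}:  v_{1} + v_{6} = v_{8} — sig = (2; 1)
  • {6,10}:  v_{6} + v_{10} = v_{7} — sig = (2; 1)
  • {1,7}:  v_{1} + v_{7} = v_{8} + v_{10} — sig = (2; 1,1)
  • {2,6,9}:  v_{2} + v_{6} + v_{9} = 0 — sig = (3; —)
  • {5,8,10}:  v_{5} + v_{8} + v_{10} = 0 — sig = (3; —)
  • {2,7,9}:  v_{2} + v_{7} + v_{9} = v_{10} — sig = (3; 1)
  • {2,8,9}:  v_{2} + v_{8} + v_{9} = v_{1} — sig = (3; 1)
  • {5,7,8}:  v_{5} + v_{7} + v_{8} = v_{6} — sig = (3; 1)
  • {1,5,10}:  v_{1} + v_{5} + v_{10} = v_{2} + v_{9} — sig = (3; 1,1)

so the primitive-relation signature multiset is
{ (2; —),  (2; 1) ×2,  (2; 1,1),  (3; —) ×2,  (3; 1) ×3,  (3; 1,1) }


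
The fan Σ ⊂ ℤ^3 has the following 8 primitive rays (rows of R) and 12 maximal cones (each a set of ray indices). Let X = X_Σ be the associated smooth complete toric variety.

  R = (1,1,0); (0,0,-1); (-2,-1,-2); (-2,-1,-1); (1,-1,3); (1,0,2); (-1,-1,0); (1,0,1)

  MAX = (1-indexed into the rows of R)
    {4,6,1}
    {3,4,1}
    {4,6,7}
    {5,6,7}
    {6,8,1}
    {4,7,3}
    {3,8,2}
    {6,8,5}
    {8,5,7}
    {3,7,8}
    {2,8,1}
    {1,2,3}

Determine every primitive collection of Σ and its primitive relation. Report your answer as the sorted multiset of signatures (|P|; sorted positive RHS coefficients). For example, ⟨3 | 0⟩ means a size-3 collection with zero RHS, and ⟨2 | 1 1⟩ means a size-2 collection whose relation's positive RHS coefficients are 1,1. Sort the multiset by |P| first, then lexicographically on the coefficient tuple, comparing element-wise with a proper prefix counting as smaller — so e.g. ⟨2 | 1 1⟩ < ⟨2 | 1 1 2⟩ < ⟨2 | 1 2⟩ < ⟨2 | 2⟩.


The 12 primitive collections of Σ (r=8, n=3):

  P = {1,7}:  v_{1} + v_{7} = 0  →  sig = ⟨2 | 0⟩
  P = {2,4}:  v_{2} + v_{4} = v_{3}  →  sig = ⟨2 | 1⟩
  P = {2,6}:  v_{2} + v_{6} = v_{8}  →  sig = ⟨2 | 1⟩
  P = {3,6}:  v_{3} + v_{6} = v_{7}  →  sig = ⟨2 | 1⟩
  P = {4,8}:  v_{4} + v_{8} = v_{7}  →  sig = ⟨2 | 1⟩
  P = {1,5}:  v_{1} + v_{5} = v_{6} + v_{8}  →  sig = ⟨2 | 1 1⟩
  P = {2,7}:  v_{2} + v_{7} = v_{3} + v_{8}  →  sig = ⟨2 | 1 1⟩
  P = {2,5}:  v_{2} + v_{5} = v_{7} + 2·v_{8}  →  sig = ⟨2 | 1 2⟩
  P = {3,5}:  v_{3} + v_{5} = 2·v_{7} + v_{8}  →  sig = ⟨2 | 1 2⟩
  P = {4,5}:  v_{4} + v_{5} = v_{6} + 2·v_{7}  →  sig = ⟨2 | 1 2⟩
  P = {1,3,8}:  v_{1} + v_{3} + v_{8} = v_{2}  →  sig = ⟨3 | 1⟩
  P = {6,7,8}:  v_{6} + v_{7} + v_{8} = v_{5}  →  sig = ⟨3 | 1⟩

Signatures (|P|; sorted positive RHS coefficients), sorted:
    ⟨2 | 0⟩
    ⟨2 | 1⟩
    ⟨2 | 1⟩
    ⟨2 | 1⟩
    ⟨2 | 1⟩
    ⟨2 | 1 1⟩
    ⟨2 | 1 1⟩
    ⟨2 | 1 2⟩
    ⟨2 | 1 2⟩
    ⟨2 | 1 2⟩
    ⟨3 | 1⟩
    ⟨3 | 1⟩


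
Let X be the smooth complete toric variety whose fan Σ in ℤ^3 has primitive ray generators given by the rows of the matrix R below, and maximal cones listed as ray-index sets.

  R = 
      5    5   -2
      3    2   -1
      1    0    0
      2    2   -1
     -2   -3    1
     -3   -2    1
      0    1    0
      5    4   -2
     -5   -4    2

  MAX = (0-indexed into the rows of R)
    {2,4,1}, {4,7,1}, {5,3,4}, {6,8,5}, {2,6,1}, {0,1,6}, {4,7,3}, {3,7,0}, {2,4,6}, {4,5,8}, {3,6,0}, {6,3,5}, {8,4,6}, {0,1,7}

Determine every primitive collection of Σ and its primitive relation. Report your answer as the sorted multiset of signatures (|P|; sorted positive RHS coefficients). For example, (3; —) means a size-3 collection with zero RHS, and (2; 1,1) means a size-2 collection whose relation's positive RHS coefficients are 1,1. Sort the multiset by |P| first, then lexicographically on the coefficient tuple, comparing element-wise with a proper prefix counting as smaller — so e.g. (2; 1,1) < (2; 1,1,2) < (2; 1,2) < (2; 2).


The 18 primitive collections of Σ (r=9, n=3):

  • {1,5}:  v_{1} + v_{5} = 0  →  sig = (2; —)
  • {7,8}:  v_{7} + v_{8} = 0  →  sig = (2; —)
  • {0,4}:  v_{0} + v_{4} = v_{1}  →  sig = (2; 1)
  • {0,8}:  v_{0} + v_{8} = v_{6}  →  sig = (2; 1)
  • {1,3}:  v_{1} + v_{3} = v_{7}  →  sig = (2; 1)
  • {2,3}:  v_{2} + v_{3} = v_{1}  →  sig = (2; 1)
  • {3,8}:  v_{3} + v_{8} = v_{5}  →  sig = (2; 1)
  • {5,7}:  v_{5} + v_{7} = v_{3}  →  sig = (2; 1)
  • {6,7}:  v_{6} + v_{7} = v_{0}  →  sig = (2; 1)
  • {0,5}:  v_{0} + v_{5} = v_{3} + v_{6}  →  sig = (2; 1,1)
  • {1,8}:  v_{1} + v_{8} = v_{4} + v_{6}  →  sig = (2; 1,1)
  • {2,5}:  v_{2} + v_{5} = v_{4} + v_{6}  →  sig = (2; 1,1)
  • {0,2}:  v_{0} + v_{2} = 2·v_{1} + v_{6}  →  sig = (2; 1,2)
  • {2,7}:  v_{2} + v_{7} = 2·v_{1}  →  sig = (2; 2)
  • {2,8}:  v_{2} + v_{8} = 2·v_{4} + 2·v_{6}  →  sig = (2; 2,2)
  • {3,4,6}:  v_{3} + v_{4} + v_{6} = 0  →  sig = (3; —)
  • {1,4,6}:  v_{1} + v_{4} + v_{6} = v_{2}  →  sig = (3; 1)
  • {4,5,6}:  v_{4} + v_{5} + v_{6} = v_{8}  →  sig = (3; 1)

Signatures (|P|; sorted positive RHS coefficients), sorted:
    (2; —)
    (2; —)
    (2; 1)
    (2; 1)
    (2; 1)
    (2; 1)
    (2; 1)
    (2; 1)
    (2; 1)
    (2; 1,1)
    (2; 1,1)
    (2; 1,1)
    (2; 1,2)
    (2; 2)
    (2; 2,2)
    (3; —)
    (3; 1)
    (3; 1)


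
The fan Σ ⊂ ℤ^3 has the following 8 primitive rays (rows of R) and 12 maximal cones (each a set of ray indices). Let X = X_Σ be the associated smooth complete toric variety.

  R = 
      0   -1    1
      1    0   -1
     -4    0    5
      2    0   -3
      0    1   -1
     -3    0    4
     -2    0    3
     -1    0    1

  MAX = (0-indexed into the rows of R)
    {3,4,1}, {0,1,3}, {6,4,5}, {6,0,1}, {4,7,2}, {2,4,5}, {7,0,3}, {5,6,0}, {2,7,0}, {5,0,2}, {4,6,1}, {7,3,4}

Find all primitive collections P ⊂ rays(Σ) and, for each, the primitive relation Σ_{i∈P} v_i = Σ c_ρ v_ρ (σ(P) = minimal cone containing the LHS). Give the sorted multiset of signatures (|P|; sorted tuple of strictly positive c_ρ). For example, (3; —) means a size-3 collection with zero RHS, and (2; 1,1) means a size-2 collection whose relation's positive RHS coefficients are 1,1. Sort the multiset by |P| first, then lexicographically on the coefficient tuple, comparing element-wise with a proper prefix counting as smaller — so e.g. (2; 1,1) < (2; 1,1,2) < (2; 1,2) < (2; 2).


10 minimal non-faces of Δ(Σ) (on 8 rays):

  {0,4}:  v_{0} + v_{4} = 0  →  sig = (2; —)
  {1,7}:  v_{1} + v_{7} = 0  →  sig = (2; —)
  {3,6}:  v_{3} + v_{6} = 0  →  sig = (2; —)
  {1,2}:  v_{1} + v_{2} = v_{5}  →  sig = (2; 1)
  {1,5}:  v_{1} + v_{5} = v_{6}  →  sig = (2; 1)
  {3,5}:  v_{3} + v_{5} = v_{7}  →  sig = (2; 1)
  {5,7}:  v_{5} + v_{7} = v_{2}  →  sig = (2; 1)
  {6,7}:  v_{6} + v_{7} = v_{5}  →  sig = (2; 1)
  {2,3}:  v_{2} + v_{3} = 2·v_{7}  →  sig = (2; 2)
  {2,6}:  v_{2} + v_{6} = 2·v_{5}  →  sig = (2; 2)

Signatures (|P|; sorted positive RHS coefficients), sorted:
{ (2; —) ×3,  (2; 1) ×5,  (2; 2) ×2 }


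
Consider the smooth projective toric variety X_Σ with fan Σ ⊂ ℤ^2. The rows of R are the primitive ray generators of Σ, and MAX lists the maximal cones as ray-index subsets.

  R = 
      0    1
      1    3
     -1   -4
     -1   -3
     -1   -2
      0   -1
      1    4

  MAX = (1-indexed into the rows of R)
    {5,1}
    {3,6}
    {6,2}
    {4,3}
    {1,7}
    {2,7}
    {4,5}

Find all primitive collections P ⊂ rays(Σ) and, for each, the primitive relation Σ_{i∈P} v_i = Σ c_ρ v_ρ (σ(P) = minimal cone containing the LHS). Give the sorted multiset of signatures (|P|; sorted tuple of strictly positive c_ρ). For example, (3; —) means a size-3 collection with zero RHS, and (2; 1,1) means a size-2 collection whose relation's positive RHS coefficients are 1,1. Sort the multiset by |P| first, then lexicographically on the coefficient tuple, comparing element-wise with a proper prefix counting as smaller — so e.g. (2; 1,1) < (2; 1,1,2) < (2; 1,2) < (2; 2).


The 14 primitive collections of Σ (r=7, n=2):

  • {1,6}:  v_{1} + v_{6} = 0 ; sig = (2; —)
  • {2,4}:  v_{2} + v_{4} = 0 ; sig = (2; —)
  • {3,7}:  v_{3} + v_{7} = 0 ; sig = (2; —)
  • {1,2}:  v_{1} + v_{2} = v_{7} ; sig = (2; 1)
  • {1,3}:  v_{1} + v_{3} = v_{4} ; sig = (2; 1)
  • {1,4}:  v_{1} + v_{4} = v_{5} ; sig = (2; 1)
  • {2,3}:  v_{2} + v_{3} = v_{6} ; sig = (2; 1)
  • {2,5}:  v_{2} + v_{5} = v_{1} ; sig = (2; 1)
  • {4,6}:  v_{4} + v_{6} = v_{3} ; sig = (2; 1)
  • {4,7}:  v_{4} + v_{7} = v_{1} ; sig = (2; 1)
  • {5,6}:  v_{5} + v_{6} = v_{4} ; sig = (2; 1)
  • {6,7}:  v_{6} + v_{7} = v_{2} ; sig = (2; 1)
  • {3,5}:  v_{3} + v_{5} = 2·v_{4} ; sig = (2; 2)
  • {5,7}:  v_{5} + v_{7} = 2·v_{1} ; sig = (2; 2)

Signatures (|P|; sorted positive RHS coefficients), sorted:
{ (2; —) ×3,  (2; 1) ×9,  (2; 2) ×2 }


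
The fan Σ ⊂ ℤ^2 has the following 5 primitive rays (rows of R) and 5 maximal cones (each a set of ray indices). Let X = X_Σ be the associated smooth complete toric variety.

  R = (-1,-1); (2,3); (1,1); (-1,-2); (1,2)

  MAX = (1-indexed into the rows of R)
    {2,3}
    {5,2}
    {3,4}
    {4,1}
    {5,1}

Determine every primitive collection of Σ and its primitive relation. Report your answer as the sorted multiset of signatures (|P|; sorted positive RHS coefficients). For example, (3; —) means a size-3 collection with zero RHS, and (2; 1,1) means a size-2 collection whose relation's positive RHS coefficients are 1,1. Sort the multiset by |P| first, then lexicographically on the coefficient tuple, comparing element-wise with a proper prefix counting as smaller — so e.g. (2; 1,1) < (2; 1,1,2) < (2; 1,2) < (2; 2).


Σ has 5 primitive collections:

  {1,3}:  v_{1} + v_{3} = 0  →  sig = (2; —)
  {4,5}:  v_{4} + v_{5} = 0  →  sig = (2; —)
  {1,2}:  v_{1} + v_{2} = v_{5}  →  sig = (2; 1)
  {2,4}:  v_{2} + v_{4} = v_{3}  →  sig = (2; 1)
  {3,5}:  v_{3} + v_{5} = v_{2}  →  sig = (2; 1)

Hence PRS(X_Σ) =
[(2; —), (2; —), (2; 1), (2; 1), (2; 1)]


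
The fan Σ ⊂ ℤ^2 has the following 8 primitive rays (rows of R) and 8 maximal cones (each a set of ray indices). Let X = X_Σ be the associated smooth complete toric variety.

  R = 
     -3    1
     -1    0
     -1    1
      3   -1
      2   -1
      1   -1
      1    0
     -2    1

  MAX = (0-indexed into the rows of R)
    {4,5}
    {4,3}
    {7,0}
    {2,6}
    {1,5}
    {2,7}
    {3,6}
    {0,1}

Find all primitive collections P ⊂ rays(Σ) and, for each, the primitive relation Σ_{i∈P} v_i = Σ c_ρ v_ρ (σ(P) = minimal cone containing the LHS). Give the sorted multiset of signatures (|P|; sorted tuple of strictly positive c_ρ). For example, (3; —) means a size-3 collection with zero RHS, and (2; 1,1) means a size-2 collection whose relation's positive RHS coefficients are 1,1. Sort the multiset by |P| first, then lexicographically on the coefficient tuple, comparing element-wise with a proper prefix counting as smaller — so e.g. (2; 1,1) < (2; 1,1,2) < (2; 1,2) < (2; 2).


20 minimal non-faces of Δ(Σ) (on 8 rays):

  • {0,3}:  v_{0} + v_{3} = 0 ; sig = (2; —)
  • {1,6}:  v_{1} + v_{6} = 0 ; sig = (2; —)
  • {2,5}:  v_{2} + v_{5} = 0 ; sig = (2; —)
  • {4,7}:  v_{4} + v_{7} = 0 ; sig = (2; —)
  • {0,4}:  v_{0} + v_{4} = v_{1} ; sig = (2; 1)
  • {0,6}:  v_{0} + v_{6} = v_{7} ; sig = (2; 1)
  • {1,2}:  v_{1} + v_{2} = v_{7} ; sig = (2; 1)
  • {1,3}:  v_{1} + v_{3} = v_{4} ; sig = (2; 1)
  • {1,4}:  v_{1} + v_{4} = v_{5} ; sig = (2; 1)
  • {1,7}:  v_{1} + v_{7} = v_{0} ; sig = (2; 1)
  • {2,4}:  v_{2} + v_{4} = v_{6} ; sig = (2; 1)
  • {3,7}:  v_{3} + v_{7} = v_{6} ; sig = (2; 1)
  • {4,6}:  v_{4} + v_{6} = v_{3} ; sig = (2; 1)
  • {5,6}:  v_{5} + v_{6} = v_{4} ; sig = (2; 1)
  • {5,7}:  v_{5} + v_{7} = v_{1} ; sig = (2; 1)
  • {6,7}:  v_{6} + v_{7} = v_{2} ; sig = (2; 1)
  • {0,2}:  v_{0} + v_{2} = 2·v_{7} ; sig = (2; 2)
  • {0,5}:  v_{0} + v_{5} = 2·v_{1} ; sig = (2; 2)
  • {2,3}:  v_{2} + v_{3} = 2·v_{6} ; sig = (2; 2)
  • {3,5}:  v_{3} + v_{5} = 2·v_{4} ; sig = (2; 2)

Hence PRS(X_Σ) =
    |P|=2: 20 collections, coeffs (), (), (), (), (1), (1), (1), (1), (1), (1), (1), (1), (1), (1), (1), (1), (2), (2), (2), (2)


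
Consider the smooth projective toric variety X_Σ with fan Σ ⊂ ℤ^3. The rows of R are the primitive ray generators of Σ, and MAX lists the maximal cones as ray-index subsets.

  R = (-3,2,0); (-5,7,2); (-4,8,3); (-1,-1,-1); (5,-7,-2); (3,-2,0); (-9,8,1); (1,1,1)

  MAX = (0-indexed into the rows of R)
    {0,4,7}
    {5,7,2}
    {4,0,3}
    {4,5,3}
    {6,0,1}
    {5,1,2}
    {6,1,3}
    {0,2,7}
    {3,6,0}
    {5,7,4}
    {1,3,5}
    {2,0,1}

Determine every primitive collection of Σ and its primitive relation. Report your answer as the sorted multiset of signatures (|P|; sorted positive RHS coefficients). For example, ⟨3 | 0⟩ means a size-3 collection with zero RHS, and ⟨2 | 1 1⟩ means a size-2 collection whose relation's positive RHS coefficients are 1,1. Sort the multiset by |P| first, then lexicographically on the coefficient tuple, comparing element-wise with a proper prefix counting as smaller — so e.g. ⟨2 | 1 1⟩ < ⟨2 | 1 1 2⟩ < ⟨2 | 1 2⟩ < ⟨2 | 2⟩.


11 minimal non-faces of Δ(Σ) (on 8 rays):

  {0,5}:  v_{0} + v_{5} = 0  ⇒ sig = ⟨2 | 0⟩
  {1,4}:  v_{1} + v_{4} = 0  ⇒ sig = ⟨2 | 0⟩
  {3,7}:  v_{3} + v_{7} = 0  ⇒ sig = ⟨2 | 0⟩
  {1,7}:  v_{1} + v_{7} = v_{2}  ⇒ sig = ⟨2 | 1⟩
  {2,3}:  v_{2} + v_{3} = v_{1}  ⇒ sig = ⟨2 | 1⟩
  {2,4}:  v_{2} + v_{4} = v_{7}  ⇒ sig = ⟨2 | 1⟩
  {4,6}:  v_{4} + v_{6} = v_{0} + v_{3}  ⇒ sig = ⟨2 | 1 1⟩
  {5,6}:  v_{5} + v_{6} = v_{1} + v_{3}  ⇒ sig = ⟨2 | 1 1⟩
  {6,7}:  v_{6} + v_{7} = v_{0} + v_{1}  ⇒ sig = ⟨2 | 1 1⟩
  {2,6}:  v_{2} + v_{6} = v_{0} + 2·v_{1}  ⇒ sig = ⟨2 | 1 2⟩
  {0,1,3}:  v_{0} + v_{1} + v_{3} = v_{6}  ⇒ sig = ⟨3 | 1⟩

Signatures (|P|; sorted positive RHS coefficients), sorted:
    ⟨2 | 0⟩
    ⟨2 | 0⟩
    ⟨2 | 0⟩
    ⟨2 | 1⟩
    ⟨2 | 1⟩
    ⟨2 | 1⟩
    ⟨2 | 1 1⟩
    ⟨2 | 1 1⟩
    ⟨2 | 1 1⟩
    ⟨2 | 1 2⟩
    ⟨3 | 1⟩


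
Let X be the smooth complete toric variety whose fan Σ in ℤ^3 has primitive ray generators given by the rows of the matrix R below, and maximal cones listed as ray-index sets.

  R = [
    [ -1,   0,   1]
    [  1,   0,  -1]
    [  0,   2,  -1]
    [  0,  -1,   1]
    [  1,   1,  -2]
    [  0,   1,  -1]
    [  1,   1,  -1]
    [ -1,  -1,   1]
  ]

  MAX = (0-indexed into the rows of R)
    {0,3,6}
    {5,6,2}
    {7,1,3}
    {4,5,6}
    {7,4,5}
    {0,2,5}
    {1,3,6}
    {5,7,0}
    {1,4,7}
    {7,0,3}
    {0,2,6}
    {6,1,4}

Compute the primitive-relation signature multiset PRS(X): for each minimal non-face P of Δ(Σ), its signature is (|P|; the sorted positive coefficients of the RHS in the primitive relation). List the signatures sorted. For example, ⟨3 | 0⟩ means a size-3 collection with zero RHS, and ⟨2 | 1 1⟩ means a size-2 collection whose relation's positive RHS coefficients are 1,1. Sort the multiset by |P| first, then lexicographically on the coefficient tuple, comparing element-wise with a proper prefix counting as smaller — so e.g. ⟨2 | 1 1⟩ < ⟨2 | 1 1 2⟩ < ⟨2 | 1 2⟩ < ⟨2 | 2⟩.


Δ(Σ) — 8 vertices, 11 min non-faces:

  {0,1}:  v_{0} + v_{1} = 0  →  sig = ⟨2 | 0⟩
  {3,5}:  v_{3} + v_{5} = 0  →  sig = ⟨2 | 0⟩
  {6,7}:  v_{6} + v_{7} = 0  →  sig = ⟨2 | 0⟩
  {0,4}:  v_{0} + v_{4} = v_{5}  →  sig = ⟨2 | 1⟩
  {1,5}:  v_{1} + v_{5} = v_{4}  →  sig = ⟨2 | 1⟩
  {3,4}:  v_{3} + v_{4} = v_{1}  →  sig = ⟨2 | 1⟩
  {1,2}:  v_{1} + v_{2} = v_{5} + v_{6}  →  sig = ⟨2 | 1 1⟩
  {2,3}:  v_{2} + v_{3} = v_{0} + v_{6}  →  sig = ⟨2 | 1 1⟩
  {2,7}:  v_{2} + v_{7} = v_{0} + v_{5}  →  sig = ⟨2 | 1 1⟩
  {2,4}:  v_{2} + v_{4} = 2·v_{5} + v_{6}  →  sig = ⟨2 | 1 2⟩
  {0,5,6}:  v_{0} + v_{5} + v_{6} = v_{2}  →  sig = ⟨3 | 1⟩

Hence PRS(X_Σ) =
{ ⟨2 | 0⟩ ×3,  ⟨2 | 1⟩ ×3,  ⟨2 | 1 1⟩ ×3,  ⟨2 | 1 2⟩,  ⟨3 | 1⟩ }


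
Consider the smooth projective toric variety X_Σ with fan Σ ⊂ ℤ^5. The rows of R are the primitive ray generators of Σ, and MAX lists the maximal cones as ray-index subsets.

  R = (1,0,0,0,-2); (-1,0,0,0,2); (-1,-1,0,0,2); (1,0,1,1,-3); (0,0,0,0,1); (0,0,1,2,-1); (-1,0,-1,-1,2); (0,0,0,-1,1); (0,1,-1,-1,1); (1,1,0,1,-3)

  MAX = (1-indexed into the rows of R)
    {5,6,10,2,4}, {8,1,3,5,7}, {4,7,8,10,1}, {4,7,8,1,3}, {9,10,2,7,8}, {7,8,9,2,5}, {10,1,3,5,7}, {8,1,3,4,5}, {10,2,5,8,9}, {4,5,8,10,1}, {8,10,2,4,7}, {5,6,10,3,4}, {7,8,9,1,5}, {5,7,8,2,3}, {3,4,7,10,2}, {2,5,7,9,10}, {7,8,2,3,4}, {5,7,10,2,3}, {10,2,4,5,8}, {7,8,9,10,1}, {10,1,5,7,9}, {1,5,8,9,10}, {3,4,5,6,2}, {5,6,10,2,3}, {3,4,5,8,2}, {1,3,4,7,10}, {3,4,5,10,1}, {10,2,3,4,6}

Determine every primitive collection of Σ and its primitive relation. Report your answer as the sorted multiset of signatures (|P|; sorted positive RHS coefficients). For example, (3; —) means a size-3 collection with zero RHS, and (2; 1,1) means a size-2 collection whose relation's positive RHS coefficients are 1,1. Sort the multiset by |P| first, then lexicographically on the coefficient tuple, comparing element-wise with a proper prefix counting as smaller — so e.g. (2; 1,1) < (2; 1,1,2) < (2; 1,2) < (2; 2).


Primitive collections (11):

  {1,2}:  v_{1} + v_{2} = 0  ⇒ sig = (2; —)
  {3,9}:  v_{3} + v_{9} = v_{5} + v_{7}  ⇒ sig = (2; 1,1)
  {4,9}:  v_{4} + v_{9} = v_{8} + v_{10}  ⇒ sig = (2; 1,1)
  {6,7}:  v_{6} + v_{7} = v_{2} + v_{3} + v_{10}  ⇒ sig = (2; 1,1,1)
  {6,8}:  v_{6} + v_{8} = v_{2} + v_{4} + v_{5}  ⇒ sig = (2; 1,1,1)
  {6,9}:  v_{6} + v_{9} = v_{2} + v_{5} + v_{10}  ⇒ sig = (2; 1,1,1)
  {1,6}:  v_{1} + v_{6} = v_{3} + v_{4} + v_{5} + v_{10}  ⇒ sig = (2; 1,1,1,1)
  {3,8,10}:  v_{3} + v_{8} + v_{10} = 0  ⇒ sig = (3; —)
  {4,5,7}:  v_{4} + v_{5} + v_{7} = 0  ⇒ sig = (3; —)
  {5,7,8,10}:  v_{5} + v_{7} + v_{8} + v_{10} = v_{9}  ⇒ sig = (4; 1)
  {2,3,4,5,10}:  v_{2} + v_{3} + v_{4} + v_{5} + v_{10} = v_{6}  ⇒ sig = (5; 1)

so the primitive-relation signature multiset is
    (2; —)
    (2; 1,1)
    (2; 1,1)
    (2; 1,1,1)
    (2; 1,1,1)
    (2; 1,1,1)
    (2; 1,1,1,1)
    (3; —)
    (3; —)
    (4; 1)
    (5; 1)


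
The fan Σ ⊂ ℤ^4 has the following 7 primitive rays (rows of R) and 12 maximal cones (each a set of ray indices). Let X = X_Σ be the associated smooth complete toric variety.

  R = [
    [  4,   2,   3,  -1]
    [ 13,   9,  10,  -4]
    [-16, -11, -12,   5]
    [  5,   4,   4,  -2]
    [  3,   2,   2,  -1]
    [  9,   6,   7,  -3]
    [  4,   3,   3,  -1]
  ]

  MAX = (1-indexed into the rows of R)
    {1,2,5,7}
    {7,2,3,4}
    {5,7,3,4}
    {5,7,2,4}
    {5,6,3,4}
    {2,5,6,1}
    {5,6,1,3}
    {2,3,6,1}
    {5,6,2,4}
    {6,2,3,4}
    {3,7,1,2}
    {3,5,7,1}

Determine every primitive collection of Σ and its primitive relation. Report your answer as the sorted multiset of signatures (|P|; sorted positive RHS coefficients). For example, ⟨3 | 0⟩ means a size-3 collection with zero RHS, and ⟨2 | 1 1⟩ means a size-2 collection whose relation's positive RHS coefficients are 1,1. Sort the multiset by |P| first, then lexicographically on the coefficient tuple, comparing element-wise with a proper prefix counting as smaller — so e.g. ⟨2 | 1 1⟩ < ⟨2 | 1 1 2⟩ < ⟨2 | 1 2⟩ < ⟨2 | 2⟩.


|primitive collections| = 3. Relations:

  • {1,4}:  v_{1} + v_{4} = v_{6}  so sig = ⟨2 | 1⟩
  • {6,7}:  v_{6} + v_{7} = v_{2}  so sig = ⟨2 | 1⟩
  • {2,3,5}:  v_{2} + v_{3} + v_{5} = 0  so sig = ⟨3 | 0⟩

Hence PRS(X_Σ) =
    ⟨2 | 1⟩
    ⟨2 | 1⟩
    ⟨3 | 0⟩


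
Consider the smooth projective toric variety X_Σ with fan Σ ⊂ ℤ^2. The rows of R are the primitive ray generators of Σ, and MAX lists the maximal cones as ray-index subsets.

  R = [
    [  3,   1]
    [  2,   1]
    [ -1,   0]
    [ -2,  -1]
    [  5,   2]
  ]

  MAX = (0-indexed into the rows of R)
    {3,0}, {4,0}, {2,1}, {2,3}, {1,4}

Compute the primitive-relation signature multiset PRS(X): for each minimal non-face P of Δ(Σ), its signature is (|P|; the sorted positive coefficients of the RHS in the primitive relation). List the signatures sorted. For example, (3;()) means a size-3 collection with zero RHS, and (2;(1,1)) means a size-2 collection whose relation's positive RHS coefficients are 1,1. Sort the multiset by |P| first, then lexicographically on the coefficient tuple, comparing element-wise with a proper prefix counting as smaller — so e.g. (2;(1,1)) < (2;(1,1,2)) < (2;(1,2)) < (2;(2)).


Σ has 5 primitive collections:

  • {1,3}:  v_{1} + v_{3} = 0  ⟹  sig = (2;())
  • {0,1}:  v_{0} + v_{1} = v_{4}  ⟹  sig = (2;(1))
  • {0,2}:  v_{0} + v_{2} = v_{1}  ⟹  sig = (2;(1))
  • {3,4}:  v_{3} + v_{4} = v_{0}  ⟹  sig = (2;(1))
  • {2,4}:  v_{2} + v_{4} = 2·v_{1}  ⟹  sig = (2;(2))

so the primitive-relation signature multiset is
    (2;())
    (2;(1))
    (2;(1))
    (2;(1))
    (2;(2))
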